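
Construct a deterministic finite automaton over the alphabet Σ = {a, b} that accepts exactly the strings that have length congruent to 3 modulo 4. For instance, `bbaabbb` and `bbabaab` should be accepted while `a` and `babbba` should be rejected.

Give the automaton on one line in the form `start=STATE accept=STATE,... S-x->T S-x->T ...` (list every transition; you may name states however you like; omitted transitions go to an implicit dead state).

Only the length mod 4 matters, so use a 4-cycle: from any state, every input symbol moves to the next state, wrapping s3 back to s0. Mark s3 accepting.
With 4 states:
        a   b  
>  s0   s1  s1 
   s1   s2  s2 
   s2   s3  s3 
 * s3   s0  s0 
(> = start, * = accepting)

start=s0 accept=s3 s0-a->s1 s0-b->s1 s1-a->s2 s1-b->s2 s2-a->s3 s2-b->s3 s3-a->s0 s3-b->s0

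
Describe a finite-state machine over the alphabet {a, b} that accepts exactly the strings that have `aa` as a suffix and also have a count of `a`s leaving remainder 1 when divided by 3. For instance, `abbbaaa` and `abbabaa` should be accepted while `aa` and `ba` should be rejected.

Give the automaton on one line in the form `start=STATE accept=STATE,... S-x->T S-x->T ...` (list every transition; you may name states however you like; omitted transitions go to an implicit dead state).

start=s0 accept=s4 s0-a->s1 s0-b->s0 s1-a->s2 s1-b->s1 s2-a->s3 s2-b->s2 s3-a->s4 s3-b->s0 s4-a->s2 s4-b->s1

Run two small machines in parallel and take their product. One (3 states) tracks how much of the suffix `aa` has currently been matched; the other (3 states) tracks the count of `a`s modulo 3. Each combined state is a pair, one component from each; accept when both components accept. After merging equivalent states the machine shrinks.
With 5 states:
        a   b  
>  s0   s1  s0 
   s1   s2  s1 
   s2   s3  s2 
   s3   s4  s0 
 * s4   s2  s1 
(> = start, * = accepting)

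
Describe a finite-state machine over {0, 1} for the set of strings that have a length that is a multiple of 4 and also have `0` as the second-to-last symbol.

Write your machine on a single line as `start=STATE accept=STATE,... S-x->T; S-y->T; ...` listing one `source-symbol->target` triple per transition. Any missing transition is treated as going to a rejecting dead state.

Run two small machines in parallel and take their product. One (4 states) tracks the input length modulo 4; the other (7 states) tracks the last 2 symbols read. Each combined state is a pair, one component from each; accept when both components accept. After merging equivalent states the machine shrinks.
        0   1  
>  q0   q1  q1 
   q1   q2  q2 
   q2   q3  q4 
   q3   q5  q5 
   q4   q0  q0 
 * q5   q1  q1 
(> = start, * = accepting)

start=q0; accept=q5; q0-0->q1; q0-1->q1; q1-0->q2; q1-1->q2; q2-0->q3; q2-1->q4; q3-0->q5; q3-1->q5; q4-0->q0; q4-1->q0; q5-0->q1; q5-1->q1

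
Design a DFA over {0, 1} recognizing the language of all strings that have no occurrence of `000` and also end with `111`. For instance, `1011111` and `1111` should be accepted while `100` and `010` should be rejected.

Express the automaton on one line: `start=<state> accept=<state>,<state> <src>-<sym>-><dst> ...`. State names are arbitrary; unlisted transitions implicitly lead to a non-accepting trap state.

start=s0 accept=s6 s0-0->s1 s0-1->s2 s1-0->s3 s1-1->s2 s2-0->s1 s2-1->s4 s3-0->s5 s3-1->s2 s4-0->s1 s4-1->s6 s5-0->s5 s5-1->s7 s6-0->s1 s6-1->s6 s7-0->s5 s7-1->s8 s8-0->s5 s8-1->s9 s9-0->s5 s9-1->s9

Handle the two conditions separately and then intersect. One (4 states) tracks partial matches of the forbidden pattern `000`; the other (4 states) tracks how much of the suffix `111` has currently been matched. Each combined state is a pair, one component from each; accept when both components accept.
10 states suffice.
        0   1  
>  s0   s1  s2 
   s1   s3  s2 
   s2   s1  s4 
   s3   s5  s2 
   s4   s1  s6 
   s5   s5  s7 
 * s6   s1  s6 
   s7   s5  s8 
   s8   s5  s9 
   s9   s5  s9 
(> = start, * = accepting)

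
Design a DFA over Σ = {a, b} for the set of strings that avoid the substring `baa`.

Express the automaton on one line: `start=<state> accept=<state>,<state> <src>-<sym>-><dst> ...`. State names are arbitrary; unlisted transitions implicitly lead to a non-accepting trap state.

start=q0 accept=q0,q1,q2 q0-a->q0 q0-b->q1 q1-a->q2 q1-b->q1 q2-a->q3 q2-b->q1 q3-a->q3 q3-b->q3

Track partial matches of the forbidden pattern `baa`. State q3 is a dead state reached once `baa` has occurred; every other state accepts. q0 means no part of `baa` is currently matched.
4 states suffice.
        a   b  
>* q0   q0  q1 
 * q1   q2  q1 
 * q2   q3  q1 
   q3   q3  q3 
(> = start, * = accepting)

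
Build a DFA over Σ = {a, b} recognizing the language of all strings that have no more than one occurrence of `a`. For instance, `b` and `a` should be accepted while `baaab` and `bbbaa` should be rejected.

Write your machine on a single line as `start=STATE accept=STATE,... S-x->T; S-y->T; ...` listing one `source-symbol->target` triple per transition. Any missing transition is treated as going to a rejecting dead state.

start=s0; accept=s0,s1; s0-a->s1; s0-b->s0; s1-a->s2; s1-b->s1; s2-a->s2; s2-b->s2

Count `a`s, saturating at 2: state s0 means no `a` yet, s1 means one `a` seen, s2 means more than one. Each `a` increments (capped at s2); other symbols loop. Accept from {s0, s1}.
A 3-state machine:
        a   b  
>* s0   s1  s0 
 * s1   s2  s1 
   s2   s2  s2 
(> = start, * = accepting)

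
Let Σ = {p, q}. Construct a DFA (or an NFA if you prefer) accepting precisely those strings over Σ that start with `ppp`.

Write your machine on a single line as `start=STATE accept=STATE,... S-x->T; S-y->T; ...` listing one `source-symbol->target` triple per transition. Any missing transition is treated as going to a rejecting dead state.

Check the first 3 symbols one by one: A through C record how many have matched `ppp` so far; any wrong symbol goes to the dead state E. After all 3 match we enter the accepting sink D.
A 5-state machine:
       p  q 
>  A   B  E 
   B   C  E 
   C   D  E 
 * D   D  D 
   E   E  E 
(> = start, * = accepting)

start=A; accept=D; A-p->B; A-q->E; B-p->C; B-q->E; C-p->D; C-q->E; D-p->D; D-q->D; E-p->E; E-q->E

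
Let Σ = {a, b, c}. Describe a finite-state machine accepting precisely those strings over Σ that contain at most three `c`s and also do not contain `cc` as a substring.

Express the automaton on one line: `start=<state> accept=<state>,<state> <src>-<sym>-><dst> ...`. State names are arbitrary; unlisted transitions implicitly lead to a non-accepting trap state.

Handle the two conditions separately and then intersect. One (5 states) tracks the count of `c`s, saturating at 4; the other (3 states) tracks partial matches of the forbidden pattern `cc`. Each combined state is a pair, one component from each; accept when both components accept.
A 12-state machine:
          a    b    c  
>* s0     s0   s0   s1 
 * s1     s2   s2   s3 
 * s2     s2   s2   s4 
   s3     s3   s3   s5 
 * s4     s6   s6   s5 
   s5     s5   s5   s7 
 * s6     s6   s6   s8 
   s7     s7   s7   s7 
 * s8     s9   s9   s7 
 * s9     s9   s9  s10 
   s10   s11  s11   s7 
   s11   s11  s11  s10 
(> = start, * = accepting)

start=s0 accept=s0,s1,s2,s4,s6,s8,s9 s0-a->s0 s0-b->s0 s0-c->s1 s1-a->s2 s1-b->s2 s1-c->s3 s2-a->s2 s2-b->s2 s2-c->s4 s3-a->s3 s3-b->s3 s3-c->s5 s4-a->s6 s4-b->s6 s4-c->s5 s5-a->s5 s5-b->s5 s5-c->s7 s6-a->s6 s6-b->s6 s6-c->s8 s7-a->s7 s7-b->s7 s7-c->s7 s8-a->s9 s8-b->s9 s8-c->s7 s9-a->s9 s9-b->s9 s9-c->s10 s10-a->s11 s10-b->s11 s10-c->s7 s11-a->s11 s11-b->s11 s11-c->s10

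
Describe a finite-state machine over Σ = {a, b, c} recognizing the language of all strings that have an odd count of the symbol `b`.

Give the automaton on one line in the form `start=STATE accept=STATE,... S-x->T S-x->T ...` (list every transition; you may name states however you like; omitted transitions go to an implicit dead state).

The only thing that matters is how many `b`s have appeared, reduced mod 2. Use one state per residue: q0 for 0, …, q1 for 1. Reading `b` moves to the next residue; anything else stays put. q1 is accepting.
A 2-state machine:
        a   b   c  
>  q0   q0  q1  q0 
 * q1   q1  q0  q1 
(> = start, * = accepting)

start=q0 accept=q1 q0-a->q0 q0-b->q1 q0-c->q0 q1-a->q1 q1-b->q0 q1-c->q1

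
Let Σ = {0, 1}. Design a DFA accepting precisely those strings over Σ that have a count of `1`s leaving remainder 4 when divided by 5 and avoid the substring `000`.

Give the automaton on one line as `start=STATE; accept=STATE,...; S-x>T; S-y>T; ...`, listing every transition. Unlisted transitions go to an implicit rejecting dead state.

Build one automaton per condition and run them in lockstep. One (5 states) tracks the count of `1`s modulo 5; the other (4 states) tracks partial matches of the forbidden pattern `000`. Each combined state is a pair, one component from each; accept when both components accept. Equivalent product states are then merged.
16 states suffice.
          0    1  
>  S0     S1   S2 
   S1     S3   S2 
   S2     S4   S5 
   S3     S6   S2 
   S4     S7   S5 
   S5     S8   S9 
   S6     S6   S6 
   S7     S6   S5 
   S8    S10   S9 
   S9    S11  S12 
   S10    S6   S9 
   S11   S13  S12 
 * S12   S14   S0 
   S13    S6  S12 
 * S14   S15   S0 
 * S15    S6   S0 
(> = start, * = accepting)

start=S0; accept=S12,S14,S15; S0-0>S1; S0-1>S2; S1-0>S3; S1-1>S2; S2-0>S4; S2-1>S5; S3-0>S6; S3-1>S2; S4-0>S7; S4-1>S5; S5-0>S8; S5-1>S9; S6-0>S6; S6-1>S6; S7-0>S6; S7-1>S5; S8-0>S10; S8-1>S9; S9-0>S11; S9-1>S12; S10-0>S6; S10-1>S9; S11-0>S13; S11-1>S12; S12-0>S14; S12-1>S0; S13-0>S6; S13-1>S12; S14-0>S15; S14-1>S0; S15-0>S6; S15-1>S0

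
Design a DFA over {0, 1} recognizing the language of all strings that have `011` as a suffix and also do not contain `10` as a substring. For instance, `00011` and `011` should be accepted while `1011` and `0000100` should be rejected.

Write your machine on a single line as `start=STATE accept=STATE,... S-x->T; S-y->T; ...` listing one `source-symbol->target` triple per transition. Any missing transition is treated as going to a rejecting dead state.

start=q0; accept=q4; q0-0->q1; q0-1->q2; q1-0->q1; q1-1->q3; q2-0->q2; q2-1->q2; q3-0->q2; q3-1->q4; q4-0->q2; q4-1->q2

Handle the two conditions separately and then intersect. One (4 states) tracks how much of the suffix `011` has currently been matched; the other (3 states) tracks partial matches of the forbidden pattern `10`. Each combined state is a pair, one component from each; accept when both components accept. After merging equivalent states the machine shrinks.
With 5 states:
        0   1  
>  q0   q1  q2 
   q1   q1  q3 
   q2   q2  q2 
   q3   q2  q4 
 * q4   q2  q2 
(> = start, * = accepting)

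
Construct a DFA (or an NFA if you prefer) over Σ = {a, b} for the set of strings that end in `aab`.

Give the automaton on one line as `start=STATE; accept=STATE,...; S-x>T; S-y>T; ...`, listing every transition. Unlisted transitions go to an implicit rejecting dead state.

Remember how much of `aab` the current input suffix matches. State q0 means no match yet; q1 means the last symbol is `a`; q2 means the last 2 symbols are `aa`; q3 means the last 3 symbols are `aab`. Only q3 accepts. On a mismatch, fall back to the longest proper suffix that is still a prefix of `aab`.
4 states suffice.
        a   b  
>  q0   q1  q0 
   q1   q2  q0 
   q2   q2  q3 
 * q3   q1  q0 
(> = start, * = accepting)

start=q0; accept=q3; q0-a>q1; q0-b>q0; q1-a>q2; q1-b>q0; q2-a>q2; q2-b>q3; q3-a>q1; q3-b>q0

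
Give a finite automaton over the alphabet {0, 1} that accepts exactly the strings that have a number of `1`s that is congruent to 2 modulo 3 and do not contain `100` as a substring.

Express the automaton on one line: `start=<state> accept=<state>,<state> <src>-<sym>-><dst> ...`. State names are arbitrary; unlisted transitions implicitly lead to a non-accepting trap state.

Run two small machines in parallel and take their product. The first has 3 states tracking the count of `1`s modulo 3; the second has 4 states tracking partial matches of the forbidden pattern `100`. A product state is a pair (one from each), accepting exactly when both do. After merging equivalent states the machine shrinks.
8 states suffice.
       0  1 
>  A   A  B 
   B   C  D 
   C   E  D 
 * D   F  G 
   E   E  E 
 * F   E  G 
   G   H  B 
   H   E  B 
(> = start, * = accepting)

start=A accept=D,F A-0->A A-1->B B-0->C B-1->D C-0->E C-1->D D-0->F D-1->G E-0->E E-1->E F-0->E F-1->G G-0->H G-1->B H-0->E H-1->B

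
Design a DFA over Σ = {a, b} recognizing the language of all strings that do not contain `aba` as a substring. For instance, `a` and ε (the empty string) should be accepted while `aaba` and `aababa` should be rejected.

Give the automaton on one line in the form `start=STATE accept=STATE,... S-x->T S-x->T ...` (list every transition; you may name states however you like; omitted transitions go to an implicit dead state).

Track partial matches of the forbidden pattern `aba`. State q3 is a dead state reached once `aba` has occurred; every other state accepts. q0 means no part of `aba` is currently matched.
With 4 states:
        a   b  
>* q0   q1  q0 
 * q1   q1  q2 
 * q2   q3  q0 
   q3   q3  q3 
(> = start, * = accepting)

start=q0 accept=q0,q1,q2 q0-a->q1 q0-b->q0 q1-a->q1 q1-b->q2 q2-a->q3 q2-b->q0 q3-a->q3 q3-b->q3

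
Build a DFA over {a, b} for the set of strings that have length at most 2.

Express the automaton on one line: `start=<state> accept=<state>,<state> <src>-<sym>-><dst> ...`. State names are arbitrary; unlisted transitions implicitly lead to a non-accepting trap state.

start=q0 accept=q0,q1,q2 q0-a->q1 q0-b->q1 q1-a->q2 q1-b->q2 q2-a->q3 q2-b->q3 q3-a->q3 q3-b->q3

We only need to distinguish lengths 0, 1, …, 2, and '>2'. Chain q0 → q1 → q2 → q3 on every symbol, with q3 looping. Accepting states: {q0, q1, q2}.
With 4 states:
        a   b  
>* q0   q1  q1 
 * q1   q2  q2 
 * q2   q3  q3 
   q3   q3  q3 
(> = start, * = accepting)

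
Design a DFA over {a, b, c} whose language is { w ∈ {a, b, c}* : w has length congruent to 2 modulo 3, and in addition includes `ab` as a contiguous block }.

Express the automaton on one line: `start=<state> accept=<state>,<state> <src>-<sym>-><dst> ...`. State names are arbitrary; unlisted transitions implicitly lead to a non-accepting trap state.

Run two small machines in parallel and take their product. The first has 3 states tracking the input length modulo 3; the second has 3 states tracking whether and how much of `ab` has been seen. A product state is a pair (one from each), accepting exactly when both do.
        a   b   c  
>  S0   S1  S2  S2 
   S1   S3  S4  S5 
   S2   S3  S5  S5 
   S3   S6  S7  S0 
 * S4   S7  S7  S7 
   S5   S6  S0  S0 
   S6   S1  S8  S2 
   S7   S8  S8  S8 
   S8   S4  S4  S4 
(> = start, * = accepting)

start=S0 accept=S4 S0-a->S1 S0-b->S2 S0-c->S2 S1-a->S3 S1-b->S4 S1-c->S5 S2-a->S3 S2-b->S5 S2-c->S5 S3-a->S6 S3-b->S7 S3-c->S0 S4-a->S7 S4-b->S7 S4-c->S7 S5-a->S6 S5-b->S0 S5-c->S0 S6-a->S1 S6-b->S8 S6-c->S2 S7-a->S8 S7-b->S8 S7-c->S8 S8-a->S4 S8-b->S4 S8-c->S4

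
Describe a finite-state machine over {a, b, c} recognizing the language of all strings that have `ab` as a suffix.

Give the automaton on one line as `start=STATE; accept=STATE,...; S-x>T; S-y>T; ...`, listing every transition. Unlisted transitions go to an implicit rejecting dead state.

Let each state record the length of the longest suffix of the input read so far that is also a prefix of `ab`. s1 means the last symbol is `a`; s2 means the last 2 symbols are `ab`. Accept only at s2, where the string currently ends in `ab`.
With 3 states:
        a   b   c  
>  s0   s1  s0  s0 
   s1   s1  s2  s0 
 * s2   s1  s0  s0 
(> = start, * = accepting)

start=s0; accept=s2; s0-a>s1; s0-b>s0; s0-c>s0; s1-a>s1; s1-b>s2; s1-c>s0; s2-a>s1; s2-b>s0; s2-c>s0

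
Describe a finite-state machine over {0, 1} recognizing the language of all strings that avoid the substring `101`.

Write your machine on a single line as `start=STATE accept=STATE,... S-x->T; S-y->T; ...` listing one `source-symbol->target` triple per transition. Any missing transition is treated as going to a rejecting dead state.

start=q0; accept=q0,q1,q2; q0-0->q0; q0-1->q1; q1-0->q2; q1-1->q1; q2-0->q0; q2-1->q3; q3-0->q3; q3-1->q3

Track partial matches of the forbidden pattern `101`. State q3 is a dead state reached once `101` has occurred; every other state accepts. q0 means no part of `101` is currently matched.
With 4 states:
        0   1  
>* q0   q0  q1 
 * q1   q2  q1 
 * q2   q0  q3 
   q3   q3  q3 
(> = start, * = accepting)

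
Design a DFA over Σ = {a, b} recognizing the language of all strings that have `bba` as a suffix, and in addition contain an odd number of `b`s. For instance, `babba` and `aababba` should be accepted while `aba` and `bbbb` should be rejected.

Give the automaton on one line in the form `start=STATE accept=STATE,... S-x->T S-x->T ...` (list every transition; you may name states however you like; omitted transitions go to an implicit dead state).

Build one automaton per condition and run them in lockstep. The first has 4 states tracking how much of the suffix `bba` has currently been matched; the second has 2 states tracking the count of `b`s modulo 2. A product state is a pair (one from each), accepting exactly when both do. Minimizing collapses redundant product states.
A 5-state machine:
        a   b  
>  q0   q0  q1 
   q1   q1  q2 
   q2   q0  q3 
   q3   q4  q2 
 * q4   q1  q2 
(> = start, * = accepting)

start=q0 accept=q4 q0-a->q0 q0-b->q1 q1-a->q1 q1-b->q2 q2-a->q0 q2-b->q3 q3-a->q4 q3-b->q2 q4-a->q1 q4-b->q2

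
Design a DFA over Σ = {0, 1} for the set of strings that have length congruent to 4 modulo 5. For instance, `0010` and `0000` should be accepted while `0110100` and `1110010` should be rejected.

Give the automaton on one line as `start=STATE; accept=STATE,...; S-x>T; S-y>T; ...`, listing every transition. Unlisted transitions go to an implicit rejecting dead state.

Only the length mod 5 matters, so use a 5-cycle: from any state, every input symbol moves to the next state, wrapping S4 back to S0. Mark S4 accepting.
        0   1  
>  S0   S1  S1 
   S1   S2  S2 
   S2   S3  S3 
   S3   S4  S4 
 * S4   S0  S0 
(> = start, * = accepting)

start=S0; accept=S4; S0-0>S1; S0-1>S1; S1-0>S2; S1-1>S2; S2-0>S3; S2-1>S3; S3-0>S4; S3-1>S4; S4-0>S0; S4-1>S0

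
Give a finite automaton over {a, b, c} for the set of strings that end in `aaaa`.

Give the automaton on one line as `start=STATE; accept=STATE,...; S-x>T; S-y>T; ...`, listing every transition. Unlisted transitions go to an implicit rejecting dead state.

start=s0; accept=s4; s0-a>s1; s0-b>s0; s0-c>s0; s1-a>s2; s1-b>s0; s1-c>s0; s2-a>s3; s2-b>s0; s2-c>s0; s3-a>s4; s3-b>s0; s3-c>s0; s4-a>s4; s4-b>s0; s4-c>s0

Remember how much of `aaaa` the current input suffix matches. State s0 means no match yet; s1 means the last symbol is `a`; s2 means the last 2 symbols are `aa`; s3 means the last 3 symbols are `aaa`; s4 means the last 4 symbols are `aaaa`. Only s4 accepts. On a mismatch, fall back to the longest proper suffix that is still a prefix of `aaaa`.
A 5-state machine:
        a   b   c  
>  s0   s1  s0  s0 
   s1   s2  s0  s0 
   s2   s3  s0  s0 
   s3   s4  s0  s0 
 * s4   s4  s0  s0 
(> = start, * = accepting)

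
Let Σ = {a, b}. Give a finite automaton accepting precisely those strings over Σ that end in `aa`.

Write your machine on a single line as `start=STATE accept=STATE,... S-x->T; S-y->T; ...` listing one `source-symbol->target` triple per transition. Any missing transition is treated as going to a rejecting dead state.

start=S0; accept=S2; S0-a->S1; S0-b->S0; S1-a->S2; S1-b->S0; S2-a->S2; S2-b->S0

Remember how much of `aa` the current input suffix matches. State S0 means no match yet; S1 means the last symbol is `a`; S2 means the last 2 symbols are `aa`. Only S2 accepts. On a mismatch, fall back to the longest proper suffix that is still a prefix of `aa`.
        a   b  
>  S0   S1  S0 
   S1   S2  S0 
 * S2   S2  S0 
(> = start, * = accepting)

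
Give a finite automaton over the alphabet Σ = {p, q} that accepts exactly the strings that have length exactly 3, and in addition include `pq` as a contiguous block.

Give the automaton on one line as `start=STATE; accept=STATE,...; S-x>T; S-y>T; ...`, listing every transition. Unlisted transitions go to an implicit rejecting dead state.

Build one automaton per condition and run them in lockstep. The first has 5 states tracking the input length, saturating at 4; the second has 3 states tracking whether and how much of `pq` has been seen. A product state is a pair (one from each), accepting exactly when both do. Equivalent product states are then merged.
A 7-state machine:
        p   q  
>  s0   s1  s2 
   s1   s3  s4 
   s2   s3  s5 
   s3   s5  s6 
   s4   s6  s6 
   s5   s5  s5 
 * s6   s5  s5 
(> = start, * = accepting)

start=s0; accept=s6; s0-p>s1; s0-q>s2; s1-p>s3; s1-q>s4; s2-p>s3; s2-q>s5; s3-p>s5; s3-q>s6; s4-p>s6; s4-q>s6; s5-p>s5; s5-q>s5; s6-p>s5; s6-q>s5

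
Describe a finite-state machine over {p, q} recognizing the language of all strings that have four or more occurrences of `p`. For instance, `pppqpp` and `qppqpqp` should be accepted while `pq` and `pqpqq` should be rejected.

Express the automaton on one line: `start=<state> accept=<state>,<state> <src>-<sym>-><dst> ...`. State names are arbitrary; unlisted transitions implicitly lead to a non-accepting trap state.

start=s0 accept=s4,s5 s0-p->s1 s0-q->s0 s1-p->s2 s1-q->s1 s2-p->s3 s2-q->s2 s3-p->s4 s3-q->s3 s4-p->s5 s4-q->s4 s5-p->s5 s5-q->s5

Count `p`s, saturating at 5: states s0 through s4 mean 0 through 4 `p`s seen; s5 means more than 4. Each `p` increments (capped at s5); other symbols loop. Accept from {s4, s5}.
6 states suffice.
        p   q  
>  s0   s1  s0 
   s1   s2  s1 
   s2   s3  s2 
   s3   s4  s3 
 * s4   s5  s4 
 * s5   s5  s5 
(> = start, * = accepting)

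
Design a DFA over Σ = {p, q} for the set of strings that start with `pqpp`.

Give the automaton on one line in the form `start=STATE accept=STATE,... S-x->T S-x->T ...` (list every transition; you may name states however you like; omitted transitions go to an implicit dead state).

start=s0 accept=s4 s0-p->s1 s0-q->s5 s1-p->s5 s1-q->s2 s2-p->s3 s2-q->s5 s3-p->s4 s3-q->s5 s4-p->s4 s4-q->s4 s5-p->s5 s5-q->s5

Walk along `pqpp` while the input agrees: from s0 take `p` to s1, and so on. Any deviation drops to the rejecting sink s5. Once s4 is reached the prefix is confirmed and every continuation is accepted.
With 6 states:
        p   q  
>  s0   s1  s5 
   s1   s5  s2 
   s2   s3  s5 
   s3   s4  s5 
 * s4   s4  s4 
   s5   s5  s5 
(> = start, * = accepting)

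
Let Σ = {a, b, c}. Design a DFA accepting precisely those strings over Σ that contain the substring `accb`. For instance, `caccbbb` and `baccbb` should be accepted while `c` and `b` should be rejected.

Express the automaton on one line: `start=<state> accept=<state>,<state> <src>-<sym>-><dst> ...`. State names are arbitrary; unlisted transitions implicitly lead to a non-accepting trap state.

start=q0 accept=q4 q0-a->q1 q0-b->q0 q0-c->q0 q1-a->q1 q1-b->q0 q1-c->q2 q2-a->q1 q2-b->q0 q2-c->q3 q3-a->q1 q3-b->q4 q3-c->q0 q4-a->q4 q4-b->q4 q4-c->q4

Track how much of `accb` has been matched so far: state q0 is no progress, q4 is the absorbing accept state reached once `accb` has occurred. Intermediate states record partial matches; on a mismatch, fall back to the longest reusable overlap.
A 5-state machine:
        a   b   c  
>  q0   q1  q0  q0 
   q1   q1  q0  q2 
   q2   q1  q0  q3 
   q3   q1  q4  q0 
 * q4   q4  q4  q4 
(> = start, * = accepting)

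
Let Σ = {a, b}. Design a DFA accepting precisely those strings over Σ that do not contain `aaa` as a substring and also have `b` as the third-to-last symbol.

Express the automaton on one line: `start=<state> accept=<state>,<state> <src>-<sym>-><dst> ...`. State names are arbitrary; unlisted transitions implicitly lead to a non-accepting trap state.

Handle the two conditions separately and then intersect. One (4 states) tracks partial matches of the forbidden pattern `aaa`; the other (15 states) tracks the last 3 symbols read. Each combined state is a pair, one component from each; accept when both components accept.
22 states suffice.
          a    b  
>  q0     q1   q2 
   q1     q3   q4 
   q2     q5   q6 
   q3     q7   q8 
   q4     q9  q10 
   q5    q11  q12 
   q6    q13  q14 
   q7     q7  q15 
   q8     q9  q10 
   q9    q11  q12 
   q10   q13  q14 
 * q11    q7   q8 
 * q12    q9  q10 
 * q13   q11  q12 
 * q14   q13  q14 
   q15   q16  q17 
   q16   q18  q19 
   q17   q20  q21 
   q18    q7  q15 
   q19   q16  q17 
   q20   q18  q19 
   q21   q20  q21 
(> = start, * = accepting)

start=q0 accept=q11,q12,q13,q14 q0-a->q1 q0-b->q2 q1-a->q3 q1-b->q4 q2-a->q5 q2-b->q6 q3-a->q7 q3-b->q8 q4-a->q9 q4-b->q10 q5-a->q11 q5-b->q12 q6-a->q13 q6-b->q14 q7-a->q7 q7-b->q15 q8-a->q9 q8-b->q10 q9-a->q11 q9-b->q12 q10-a->q13 q10-b->q14 q11-a->q7 q11-b->q8 q12-a->q9 q12-b->q10 q13-a->q11 q13-b->q12 q14-a->q13 q14-b->q14 q15-a->q16 q15-b->q17 q16-a->q18 q16-b->q19 q17-a->q20 q17-b->q21 q18-a->q7 q18-b->q15 q19-a->q16 q19-b->q17 q20-a->q18 q20-b->q19 q21-a->q20 q21-b->q21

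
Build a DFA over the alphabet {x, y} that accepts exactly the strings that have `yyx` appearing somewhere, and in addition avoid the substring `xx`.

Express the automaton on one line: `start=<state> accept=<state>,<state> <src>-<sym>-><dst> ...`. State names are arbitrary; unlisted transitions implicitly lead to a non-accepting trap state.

Run two small machines in parallel and take their product. The first has 4 states tracking whether and how much of `yyx` has been seen; the second has 3 states tracking partial matches of the forbidden pattern `xx`. A product state is a pair (one from each), accepting exactly when both do. Equivalent product states are then merged.
        x   y  
>  q0   q1  q2 
   q1   q3  q2 
   q2   q1  q4 
   q3   q3  q3 
   q4   q5  q4 
 * q5   q3  q6 
 * q6   q5  q6 
(> = start, * = accepting)

start=q0 accept=q5,q6 q0-x->q1 q0-y->q2 q1-x->q3 q1-y->q2 q2-x->q1 q2-y->q4 q3-x->q3 q3-y->q3 q4-x->q5 q4-y->q4 q5-x->q3 q5-y->q6 q6-x->q5 q6-y->q6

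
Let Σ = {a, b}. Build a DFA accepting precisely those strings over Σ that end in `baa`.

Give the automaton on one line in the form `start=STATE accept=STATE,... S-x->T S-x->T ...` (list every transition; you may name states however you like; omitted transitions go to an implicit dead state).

start=q0 accept=q3 q0-a->q0 q0-b->q1 q1-a->q2 q1-b->q1 q2-a->q3 q2-b->q1 q3-a->q0 q3-b->q1

Let each state record the length of the longest suffix of the input read so far that is also a prefix of `baa`. q1 means the last symbol is `b`; q2 means the last 2 symbols are `ba`; q3 means the last 3 symbols are `baa`. Accept only at q3, where the string currently ends in `baa`.
A 4-state machine:
        a   b  
>  q0   q0  q1 
   q1   q2  q1 
   q2   q3  q1 
 * q3   q0  q1 
(> = start, * = accepting)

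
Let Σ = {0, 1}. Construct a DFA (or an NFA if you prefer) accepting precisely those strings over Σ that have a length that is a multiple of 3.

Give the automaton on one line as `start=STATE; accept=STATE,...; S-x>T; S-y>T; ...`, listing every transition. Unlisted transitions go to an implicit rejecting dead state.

start=q0; accept=q0; q0-0>q1; q0-1>q1; q1-0>q2; q1-1>q2; q2-0>q0; q2-1>q0

Count input length modulo 3: every symbol advances one step around the cycle q0 → q1 → q2 → q0. Accept at q0.
With 3 states:
        0   1  
>* q0   q1  q1 
   q1   q2  q2 
   q2   q0  q0 
(> = start, * = accepting)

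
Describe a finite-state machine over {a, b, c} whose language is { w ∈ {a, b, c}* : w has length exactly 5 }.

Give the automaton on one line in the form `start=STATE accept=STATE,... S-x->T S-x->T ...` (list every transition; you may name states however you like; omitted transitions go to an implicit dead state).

Count input length up to 6: every symbol moves from q0 toward q6, which means 'more than 5' and absorbs. Accept from {q5}.
With 7 states:
        a   b   c  
>  q0   q1  q1  q1 
   q1   q2  q2  q2 
   q2   q3  q3  q3 
   q3   q4  q4  q4 
   q4   q5  q5  q5 
 * q5   q6  q6  q6 
   q6   q6  q6  q6 
(> = start, * = accepting)

start=q0 accept=q5 q0-a->q1 q0-b->q1 q0-c->q1 q1-a->q2 q1-b->q2 q1-c->q2 q2-a->q3 q2-b->q3 q2-c->q3 q3-a->q4 q3-b->q4 q3-c->q4 q4-a->q5 q4-b->q5 q4-c->q5 q5-a->q6 q5-b->q6 q5-c->q6 q6-a->q6 q6-b->q6 q6-c->q6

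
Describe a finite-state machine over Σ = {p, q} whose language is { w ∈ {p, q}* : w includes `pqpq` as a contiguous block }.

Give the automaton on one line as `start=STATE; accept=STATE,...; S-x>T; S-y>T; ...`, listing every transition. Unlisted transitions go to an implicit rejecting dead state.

start=S0; accept=S4; S0-p>S1; S0-q>S0; S1-p>S1; S1-q>S2; S2-p>S3; S2-q>S0; S3-p>S1; S3-q>S4; S4-p>S4; S4-q>S4

States S0..S3 record the length of the longest prefix of `pqpq` that matches the current input suffix. Reaching S4 means `pqpq` has been seen, and we stay there forever. Accept from S4.
A 5-state machine:
        p   q  
>  S0   S1  S0 
   S1   S1  S2 
   S2   S3  S0 
   S3   S1  S4 
 * S4   S4  S4 
(> = start, * = accepting)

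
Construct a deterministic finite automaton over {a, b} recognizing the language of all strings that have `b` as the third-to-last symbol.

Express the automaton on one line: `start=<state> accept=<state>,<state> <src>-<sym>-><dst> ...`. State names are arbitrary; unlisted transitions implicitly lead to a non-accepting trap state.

A DFA must remember the last 3 symbols (since which symbol is third-to-last isn't known until the input ends). Use one state per possible window of the last ≤3 symbols; accept from those whose window starts with `b`.
With 15 states:
          a    b  
>  S0     S1   S2 
   S1     S3   S4 
   S2     S5   S6 
   S3     S7   S8 
   S4     S9  S10 
   S5    S11  S12 
   S6    S13  S14 
   S7     S7   S8 
   S8     S9  S10 
   S9    S11  S12 
   S10   S13  S14 
 * S11    S7   S8 
 * S12    S9  S10 
 * S13   S11  S12 
 * S14   S13  S14 
(> = start, * = accepting)

start=S0 accept=S11,S12,S13,S14 S0-a->S1 S0-b->S2 S1-a->S3 S1-b->S4 S2-a->S5 S2-b->S6 S3-a->S7 S3-b->S8 S4-a->S9 S4-b->S10 S5-a->S11 S5-b->S12 S6-a->S13 S6-b->S14 S7-a->S7 S7-b->S8 S8-a->S9 S8-b->S10 S9-a->S11 S9-b->S12 S10-a->S13 S10-b->S14 S11-a->S7 S11-b->S8 S12-a->S9 S12-b->S10 S13-a->S11 S13-b->S12 S14-a->S13 S14-b->S14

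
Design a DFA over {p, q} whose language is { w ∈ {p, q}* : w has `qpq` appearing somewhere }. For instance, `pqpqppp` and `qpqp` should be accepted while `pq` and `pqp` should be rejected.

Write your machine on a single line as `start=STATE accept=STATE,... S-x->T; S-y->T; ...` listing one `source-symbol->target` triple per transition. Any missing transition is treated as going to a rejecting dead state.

Track how much of `qpq` has been matched so far: state s0 is no progress, s3 is the absorbing accept state reached once `qpq` has occurred. Intermediate states record partial matches; on a mismatch, fall back to the longest reusable overlap.
4 states suffice.
        p   q  
>  s0   s0  s1 
   s1   s2  s1 
   s2   s0  s3 
 * s3   s3  s3 
(> = start, * = accepting)

start=s0; accept=s3; s0-p->s0; s0-q->s1; s1-p->s2; s1-q->s1; s2-p->s0; s2-q->s3; s3-p->s3; s3-q->s3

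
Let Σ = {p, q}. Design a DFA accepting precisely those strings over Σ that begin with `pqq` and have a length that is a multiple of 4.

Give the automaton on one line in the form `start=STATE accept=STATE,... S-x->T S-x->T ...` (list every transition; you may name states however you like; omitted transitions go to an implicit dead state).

start=s0 accept=s5 s0-p->s1 s0-q->s2 s1-p->s2 s1-q->s3 s2-p->s2 s2-q->s2 s3-p->s2 s3-q->s4 s4-p->s5 s4-q->s5 s5-p->s6 s5-q->s6 s6-p->s7 s6-q->s7 s7-p->s4 s7-q->s4

Handle the two conditions separately and then intersect. One (5 states) tracks whether the input so far still matches the prefix `pqq`; the other (4 states) tracks the input length modulo 4. Each combined state is a pair, one component from each; accept when both components accept. After merging equivalent states the machine shrinks.
An 8-state machine:
        p   q  
>  s0   s1  s2 
   s1   s2  s3 
   s2   s2  s2 
   s3   s2  s4 
   s4   s5  s5 
 * s5   s6  s6 
   s6   s7  s7 
   s7   s4  s4 
(> = start, * = accepting)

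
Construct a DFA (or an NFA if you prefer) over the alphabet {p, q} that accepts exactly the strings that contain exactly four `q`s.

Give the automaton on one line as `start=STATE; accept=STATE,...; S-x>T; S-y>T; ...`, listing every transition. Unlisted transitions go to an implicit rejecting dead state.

start=S0; accept=S4; S0-p>S0; S0-q>S1; S1-p>S1; S1-q>S2; S2-p>S2; S2-q>S3; S3-p>S3; S3-q>S4; S4-p>S4; S4-q>S5; S5-p>S5; S5-q>S5

Count `q`s, saturating at 5: states S0 through S4 mean 0 through 4 `q`s seen; S5 means more than 4. Each `q` increments (capped at S5); other symbols loop. Accept from {S4}.
        p   q  
>  S0   S0  S1 
   S1   S1  S2 
   S2   S2  S3 
   S3   S3  S4 
 * S4   S4  S5 
   S5   S5  S5 
(> = start, * = accepting)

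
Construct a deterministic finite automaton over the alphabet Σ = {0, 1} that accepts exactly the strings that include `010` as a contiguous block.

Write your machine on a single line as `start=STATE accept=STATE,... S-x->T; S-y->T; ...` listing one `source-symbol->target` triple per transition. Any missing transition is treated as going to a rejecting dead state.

Track how much of `010` has been matched so far: state A is no progress, D is the absorbing accept state reached once `010` has occurred. Intermediate states record partial matches; on a mismatch, fall back to the longest reusable overlap.
A 4-state machine:
       0  1 
>  A   B  A 
   B   B  C 
   C   D  A 
 * D   D  D 
(> = start, * = accepting)

start=A; accept=D; A-0->B; A-1->A; B-0->B; B-1->C; C-0->D; C-1->A; D-0->D; D-1->D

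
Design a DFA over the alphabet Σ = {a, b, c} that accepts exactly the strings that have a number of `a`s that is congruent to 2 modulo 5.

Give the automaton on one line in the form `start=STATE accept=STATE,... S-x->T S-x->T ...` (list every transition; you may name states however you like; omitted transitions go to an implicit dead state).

start=q0 accept=q2 q0-a->q1 q0-b->q0 q0-c->q0 q1-a->q2 q1-b->q1 q1-c->q1 q2-a->q3 q2-b->q2 q2-c->q2 q3-a->q4 q3-b->q3 q3-c->q3 q4-a->q0 q4-b->q4 q4-c->q4

Keep the running count of `a`s modulo 5: each `a` advances along the cycle q0 → q1 → q2 → q3 → q4 → q0 while other symbols loop. Accept at q2.
        a   b   c  
>  q0   q1  q0  q0 
   q1   q2  q1  q1 
 * q2   q3  q2  q2 
   q3   q4  q3  q3 
   q4   q0  q4  q4 
(> = start, * = accepting)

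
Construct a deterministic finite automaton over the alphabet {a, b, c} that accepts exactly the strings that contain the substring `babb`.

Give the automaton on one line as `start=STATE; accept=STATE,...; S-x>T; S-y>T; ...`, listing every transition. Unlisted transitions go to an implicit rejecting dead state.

States q0..q3 record the length of the longest prefix of `babb` that matches the current input suffix. Reaching q4 means `babb` has been seen, and we stay there forever. Accept from q4.
5 states suffice.
        a   b   c  
>  q0   q0  q1  q0 
   q1   q2  q1  q0 
   q2   q0  q3  q0 
   q3   q2  q4  q0 
 * q4   q4  q4  q4 
(> = start, * = accepting)

start=q0; accept=q4; q0-a>q0; q0-b>q1; q0-c>q0; q1-a>q2; q1-b>q1; q1-c>q0; q2-a>q0; q2-b>q3; q2-c>q0; q3-a>q2; q3-b>q4; q3-c>q0; q4-a>q4; q4-b>q4; q4-c>q4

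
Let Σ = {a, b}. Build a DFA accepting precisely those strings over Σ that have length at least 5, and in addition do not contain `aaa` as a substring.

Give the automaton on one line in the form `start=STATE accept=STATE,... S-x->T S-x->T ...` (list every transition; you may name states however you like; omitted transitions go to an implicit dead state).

start=q0 accept=q13,q14,q15 q0-a->q1 q0-b->q2 q1-a->q3 q1-b->q4 q2-a->q5 q2-b->q4 q3-a->q6 q3-b->q7 q4-a->q8 q4-b->q7 q5-a->q9 q5-b->q7 q6-a->q6 q6-b->q6 q7-a->q10 q7-b->q11 q8-a->q12 q8-b->q11 q9-a->q6 q9-b->q11 q10-a->q13 q10-b->q14 q11-a->q15 q11-b->q14 q12-a->q6 q12-b->q14 q13-a->q6 q13-b->q14 q14-a->q15 q14-b->q14 q15-a->q13 q15-b->q14

Build one automaton per condition and run them in lockstep. The first has 7 states tracking the input length, saturating at 6; the second has 4 states tracking partial matches of the forbidden pattern `aaa`. A product state is a pair (one from each), accepting exactly when both do. After merging equivalent states the machine shrinks.
16 states suffice.
          a    b  
>  q0     q1   q2 
   q1     q3   q4 
   q2     q5   q4 
   q3     q6   q7 
   q4     q8   q7 
   q5     q9   q7 
   q6     q6   q6 
   q7    q10  q11 
   q8    q12  q11 
   q9     q6  q11 
   q10   q13  q14 
   q11   q15  q14 
   q12    q6  q14 
 * q13    q6  q14 
 * q14   q15  q14 
 * q15   q13  q14 
(> = start, * = accepting)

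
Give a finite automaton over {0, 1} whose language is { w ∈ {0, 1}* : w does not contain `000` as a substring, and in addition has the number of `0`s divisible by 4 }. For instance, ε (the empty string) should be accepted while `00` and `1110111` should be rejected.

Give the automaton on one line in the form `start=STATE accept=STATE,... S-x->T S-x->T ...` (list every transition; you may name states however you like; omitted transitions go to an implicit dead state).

Handle the two conditions separately and then intersect. One (4 states) tracks partial matches of the forbidden pattern `000`; the other (4 states) tracks the count of `0`s modulo 4. Each combined state is a pair, one component from each; accept when both components accept. Equivalent product states are then merged.
With 13 states:
          0    1  
>* S0     S1   S0 
   S1     S2   S3 
   S2     S4   S5 
   S3     S6   S3 
   S4     S4   S4 
   S5     S7   S5 
   S6     S8   S5 
   S7     S9  S10 
   S8     S4  S10 
 * S9     S4   S0 
   S10   S11  S10 
 * S11   S12   S0 
   S12    S4   S3 
(> = start, * = accepting)

start=S0 accept=S0,S9,S11 S0-0->S1 S0-1->S0 S1-0->S2 S1-1->S3 S2-0->S4 S2-1->S5 S3-0->S6 S3-1->S3 S4-0->S4 S4-1->S4 S5-0->S7 S5-1->S5 S6-0->S8 S6-1->S5 S7-0->S9 S7-1->S10 S8-0->S4 S8-1->S10 S9-0->S4 S9-1->S0 S10-0->S11 S10-1->S10 S11-0->S12 S11-1->S0 S12-0->S4 S12-1->S3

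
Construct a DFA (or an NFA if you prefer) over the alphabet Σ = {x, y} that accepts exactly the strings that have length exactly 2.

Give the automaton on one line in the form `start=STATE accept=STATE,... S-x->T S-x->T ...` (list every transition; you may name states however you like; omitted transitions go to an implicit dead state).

start=q0 accept=q2 q0-x->q1 q0-y->q1 q1-x->q2 q1-y->q2 q2-x->q3 q2-y->q3 q3-x->q3 q3-y->q3

We only need to distinguish lengths 0, 1, …, 2, and '>2'. Chain q0 → q1 → q2 → q3 on every symbol, with q3 looping. Accepting states: {q2}.
A 4-state machine:
        x   y  
>  q0   q1  q1 
   q1   q2  q2 
 * q2   q3  q3 
   q3   q3  q3 
(> = start, * = accepting)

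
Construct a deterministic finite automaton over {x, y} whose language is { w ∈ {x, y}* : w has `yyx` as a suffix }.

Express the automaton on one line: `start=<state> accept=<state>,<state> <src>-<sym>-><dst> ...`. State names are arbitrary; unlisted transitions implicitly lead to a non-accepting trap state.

Let each state record the length of the longest suffix of the input read so far that is also a prefix of `yyx`. q1 means the last symbol is `y`; q2 means the last 2 symbols are `yy`; q3 means the last 3 symbols are `yyx`. Accept only at q3, where the string currently ends in `yyx`.
A 4-state machine:
        x   y  
>  q0   q0  q1 
   q1   q0  q2 
   q2   q3  q2 
 * q3   q0  q1 
(> = start, * = accepting)

start=q0 accept=q3 q0-x->q0 q0-y->q1 q1-x->q0 q1-y->q2 q2-x->q3 q2-y->q2 q3-x->q0 q3-y->q1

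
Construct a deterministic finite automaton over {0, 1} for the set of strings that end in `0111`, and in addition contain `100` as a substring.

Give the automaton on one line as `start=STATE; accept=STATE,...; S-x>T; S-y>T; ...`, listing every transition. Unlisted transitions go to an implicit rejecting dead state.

Run two small machines in parallel and take their product. One (5 states) tracks how much of the suffix `0111` has currently been matched; the other (4 states) tracks whether and how much of `100` has been seen. Each combined state is a pair, one component from each; accept when both components accept. After merging equivalent states the machine shrinks.
        0   1  
>  q0   q0  q1 
   q1   q2  q1 
   q2   q3  q1 
   q3   q3  q4 
   q4   q3  q5 
   q5   q3  q6 
 * q6   q3  q7 
   q7   q3  q7 
(> = start, * = accepting)

start=q0; accept=q6; q0-0>q0; q0-1>q1; q1-0>q2; q1-1>q1; q2-0>q3; q2-1>q1; q3-0>q3; q3-1>q4; q4-0>q3; q4-1>q5; q5-0>q3; q5-1>q6; q6-0>q3; q6-1>q7; q7-0>q3; q7-1>q7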